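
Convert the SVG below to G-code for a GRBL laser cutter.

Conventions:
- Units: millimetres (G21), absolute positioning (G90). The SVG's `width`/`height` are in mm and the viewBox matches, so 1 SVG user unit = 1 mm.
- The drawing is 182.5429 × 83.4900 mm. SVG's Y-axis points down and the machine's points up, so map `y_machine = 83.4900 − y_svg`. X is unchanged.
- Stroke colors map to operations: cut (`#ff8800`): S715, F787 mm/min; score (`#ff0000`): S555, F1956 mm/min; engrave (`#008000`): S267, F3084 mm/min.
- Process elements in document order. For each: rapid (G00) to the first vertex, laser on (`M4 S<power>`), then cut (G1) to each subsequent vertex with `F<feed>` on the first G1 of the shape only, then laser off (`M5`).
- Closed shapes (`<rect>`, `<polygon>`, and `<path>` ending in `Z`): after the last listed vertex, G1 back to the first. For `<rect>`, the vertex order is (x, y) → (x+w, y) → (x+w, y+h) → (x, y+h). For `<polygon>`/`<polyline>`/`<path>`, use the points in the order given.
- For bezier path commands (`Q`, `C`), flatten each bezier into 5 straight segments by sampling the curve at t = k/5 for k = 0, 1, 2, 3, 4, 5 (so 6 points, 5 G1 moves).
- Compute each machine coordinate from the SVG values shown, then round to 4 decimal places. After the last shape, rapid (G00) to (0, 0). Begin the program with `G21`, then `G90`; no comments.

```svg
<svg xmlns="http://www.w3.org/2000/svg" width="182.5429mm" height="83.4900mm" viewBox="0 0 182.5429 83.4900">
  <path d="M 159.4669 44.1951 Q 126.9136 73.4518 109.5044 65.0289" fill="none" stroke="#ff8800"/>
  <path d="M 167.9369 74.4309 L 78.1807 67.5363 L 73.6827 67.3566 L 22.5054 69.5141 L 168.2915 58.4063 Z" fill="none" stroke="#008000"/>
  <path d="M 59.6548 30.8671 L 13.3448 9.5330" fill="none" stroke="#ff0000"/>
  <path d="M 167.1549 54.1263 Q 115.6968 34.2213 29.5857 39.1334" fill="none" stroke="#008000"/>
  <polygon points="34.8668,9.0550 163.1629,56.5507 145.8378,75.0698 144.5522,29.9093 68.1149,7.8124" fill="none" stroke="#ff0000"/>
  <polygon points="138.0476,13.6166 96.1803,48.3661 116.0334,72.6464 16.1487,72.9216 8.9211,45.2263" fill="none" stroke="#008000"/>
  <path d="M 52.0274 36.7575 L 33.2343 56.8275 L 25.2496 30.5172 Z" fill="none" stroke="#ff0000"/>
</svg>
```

Since the viewBox matches the mm dimensions, user units are millimetres directly. The only transform is the Y-flip y_m = 83.4900 − y_svg.

Shape 1 is a quadratic bezier drawn with `<path>`. Its stroke #ff8800 means cut at S715, F787. After flipping Y the toolpath is (159.4669,39.2949) → (147.0513,29.0994) → (135.8473,21.9183) → (125.8548,17.7515) → (117.0738,16.5991) → (109.5044,18.4611).

Shape 2 is a closed polygon drawn with `<path>`. Its stroke #008000 means engrave at S267, F3084. After flipping Y the toolpath is (167.9369,9.0591) → (78.1807,15.9537) → (73.6827,16.1334) → (22.5054,13.9759) → (168.2915,25.0837) → (167.9369,9.0591), returning to the start.

Shape 3 is a line segment drawn with `<path>`. Its stroke #ff0000 means score at S555, F1956. After flipping Y the toolpath is (59.6548,52.6229) → (13.3448,73.9570).

Shape 4 is a quadratic bezier drawn with `<path>`. Its stroke #008000 means engrave at S267, F3084. After flipping Y the toolpath is (167.1549,29.3637) → (145.1855,36.3330) → (120.4439,41.3170) → (92.9301,44.3155) → (62.6440,45.3288) → (29.5857,44.3566).

Shape 5 is a closed polygon drawn with `<polygon>`. Its stroke #ff0000 means score at S555, F1956. After flipping Y the toolpath is (34.8668,74.4350) → (163.1629,26.9393) → (145.8378,8.4202) → (144.5522,53.5807) → (68.1149,75.6776) → (34.8668,74.4350), returning to the start.

Shape 6 is a closed polygon drawn with `<polygon>`. Its stroke #008000 means engrave at S267, F3084. After flipping Y the toolpath is (138.0476,69.8734) → (96.1803,35.1239) → (116.0334,10.8436) → (16.1487,10.5684) → (8.9211,38.2637) → (138.0476,69.8734), returning to the start.

Shape 7 is a regular polygon drawn with `<path>`. Its stroke #ff0000 means score at S555, F1956. After flipping Y the toolpath is (52.0274,46.7325) → (33.2343,26.6625) → (25.2496,52.9728) → (52.0274,46.7325), returning to the start.

G21
G90
G00 X159.4669 Y39.2949
M4 S715
G1 X147.0513 Y29.0994 F787
G1 X135.8473 Y21.9183
G1 X125.8548 Y17.7515
G1 X117.0738 Y16.5991
G1 X109.5044 Y18.4611
M5
G00 X167.9369 Y9.0591
M4 S267
G1 X78.1807 Y15.9537 F3084
G1 X73.6827 Y16.1334
G1 X22.5054 Y13.9759
G1 X168.2915 Y25.0837
G1 X167.9369 Y9.0591
M5
G00 X59.6548 Y52.6229
M4 S555
G1 X13.3448 Y73.9570 F1956
M5
G00 X167.1549 Y29.3637
M4 S267
G1 X145.1855 Y36.3330 F3084
G1 X120.4439 Y41.3170
G1 X92.9301 Y44.3155
G1 X62.6440 Y45.3288
G1 X29.5857 Y44.3566
M5
G00 X34.8668 Y74.4350
M4 S555
G1 X163.1629 Y26.9393 F1956
G1 X145.8378 Y8.4202
G1 X144.5522 Y53.5807
G1 X68.1149 Y75.6776
G1 X34.8668 Y74.4350
M5
G00 X138.0476 Y69.8734
M4 S267
G1 X96.1803 Y35.1239 F3084
G1 X116.0334 Y10.8436
G1 X16.1487 Y10.5684
G1 X8.9211 Y38.2637
G1 X138.0476 Y69.8734
M5
G00 X52.0274 Y46.7325
M4 S555
G1 X33.2343 Y26.6625 F1956
G1 X25.2496 Y52.9728
G1 X52.0274 Y46.7325
M5
G00 X0.0000 Y0.0000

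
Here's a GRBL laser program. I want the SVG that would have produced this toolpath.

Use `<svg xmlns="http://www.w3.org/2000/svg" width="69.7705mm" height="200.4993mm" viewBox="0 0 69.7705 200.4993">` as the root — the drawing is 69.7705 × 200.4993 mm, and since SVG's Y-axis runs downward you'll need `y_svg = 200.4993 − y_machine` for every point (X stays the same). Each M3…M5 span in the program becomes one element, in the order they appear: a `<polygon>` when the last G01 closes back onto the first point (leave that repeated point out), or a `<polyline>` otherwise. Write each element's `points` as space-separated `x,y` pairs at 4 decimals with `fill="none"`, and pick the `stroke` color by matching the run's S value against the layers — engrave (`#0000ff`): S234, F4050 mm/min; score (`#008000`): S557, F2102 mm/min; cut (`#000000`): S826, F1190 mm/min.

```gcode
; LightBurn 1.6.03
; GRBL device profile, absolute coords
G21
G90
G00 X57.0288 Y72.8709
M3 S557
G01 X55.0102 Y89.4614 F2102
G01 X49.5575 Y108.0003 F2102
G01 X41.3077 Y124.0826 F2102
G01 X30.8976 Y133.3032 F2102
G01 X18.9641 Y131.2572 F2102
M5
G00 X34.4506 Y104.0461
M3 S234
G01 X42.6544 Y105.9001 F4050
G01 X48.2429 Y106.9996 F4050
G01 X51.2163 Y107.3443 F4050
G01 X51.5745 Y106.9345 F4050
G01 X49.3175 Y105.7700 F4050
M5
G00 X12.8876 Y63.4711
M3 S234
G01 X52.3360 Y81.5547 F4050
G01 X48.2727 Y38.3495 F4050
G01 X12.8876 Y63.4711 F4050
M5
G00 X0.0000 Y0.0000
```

Each laser-on run becomes one SVG element. Flip Y back into SVG space with y_svg = 200.4993 − y_machine.

Run 1: the run's S557 means `#008000` (score). The run is open, so emit a `<polyline>` with points (Y-flipped): 57.0288,127.6284 55.0102,111.0379 49.5575,92.4990 41.3077,76.4167 30.8976,67.1961 18.9641,69.2421.

Run 2: S234 ⇒ engrave layer `#0000ff`. The run is open, so emit a `<polyline>` with points (Y-flipped): 34.4506,96.4532 42.6544,94.5992 48.2429,93.4997 51.2163,93.1550 51.5745,93.5648 49.3175,94.7293.

Run 3: S234 ⇒ engrave layer `#0000ff`. The run returns to its start, so emit a `<polygon>` with points (Y-flipped): 12.8876,137.0282 52.3360,118.9446 48.2727,162.1498.

<svg xmlns="http://www.w3.org/2000/svg" width="69.7705mm" height="200.4993mm" viewBox="0 0 69.7705 200.4993">
  <polyline points="57.0288,127.6284 55.0102,111.0379 49.5575,92.4990 41.3077,76.4167 30.8976,67.1961 18.9641,69.2421" fill="none" stroke="#008000"/>
  <polyline points="34.4506,96.4532 42.6544,94.5992 48.2429,93.4997 51.2163,93.1550 51.5745,93.5648 49.3175,94.7293" fill="none" stroke="#0000ff"/>
  <polygon points="12.8876,137.0282 52.3360,118.9446 48.2727,162.1498" fill="none" stroke="#0000ff"/>
</svg>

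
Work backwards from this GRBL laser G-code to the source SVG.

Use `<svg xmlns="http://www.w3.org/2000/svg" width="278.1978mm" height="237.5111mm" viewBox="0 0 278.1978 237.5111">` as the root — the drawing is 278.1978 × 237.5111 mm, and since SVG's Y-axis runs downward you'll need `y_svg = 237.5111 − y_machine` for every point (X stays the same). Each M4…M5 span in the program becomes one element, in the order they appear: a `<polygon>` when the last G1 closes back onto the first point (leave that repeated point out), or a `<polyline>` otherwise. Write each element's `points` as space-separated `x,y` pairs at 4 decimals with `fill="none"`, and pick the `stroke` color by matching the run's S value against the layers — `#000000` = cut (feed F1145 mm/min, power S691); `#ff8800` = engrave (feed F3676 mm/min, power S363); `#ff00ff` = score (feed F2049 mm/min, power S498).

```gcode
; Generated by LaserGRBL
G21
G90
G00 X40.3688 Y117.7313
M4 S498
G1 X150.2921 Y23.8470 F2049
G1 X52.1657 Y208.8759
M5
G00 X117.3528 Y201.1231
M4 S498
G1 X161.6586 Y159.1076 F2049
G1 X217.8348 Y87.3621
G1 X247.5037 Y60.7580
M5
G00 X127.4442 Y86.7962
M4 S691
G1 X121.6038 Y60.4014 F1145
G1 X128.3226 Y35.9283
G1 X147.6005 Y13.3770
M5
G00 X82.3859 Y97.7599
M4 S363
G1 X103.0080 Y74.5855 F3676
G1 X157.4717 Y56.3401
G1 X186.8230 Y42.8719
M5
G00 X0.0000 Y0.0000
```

y_svg = 237.5111 − y_m.

[1] S498→`#ff00ff` (score); open run; points: 40.3688,119.7798 150.2921,213.6641 52.1657,28.6352

[2] S498→`#ff00ff` (score); open run; points: 117.3528,36.3880 161.6586,78.4035 217.8348,150.1490 247.5037,176.7531

[3] S691→`#000000` (cut); open run; points: 127.4442,150.7149 121.6038,177.1097 128.3226,201.5828 147.6005,224.1341

[4] S363→`#ff8800` (engrave); open run; points: 82.3859,139.7512 103.0080,162.9256 157.4717,181.1710 186.8230,194.6392

<svg xmlns="http://www.w3.org/2000/svg" width="278.1978mm" height="237.5111mm" viewBox="0 0 278.1978 237.5111">
  <polyline points="40.3688,119.7798 150.2921,213.6641 52.1657,28.6352" fill="none" stroke="#ff00ff"/>
  <polyline points="117.3528,36.3880 161.6586,78.4035 217.8348,150.1490 247.5037,176.7531" fill="none" stroke="#ff00ff"/>
  <polyline points="127.4442,150.7149 121.6038,177.1097 128.3226,201.5828 147.6005,224.1341" fill="none" stroke="#000000"/>
  <polyline points="82.3859,139.7512 103.0080,162.9256 157.4717,181.1710 186.8230,194.6392" fill="none" stroke="#ff8800"/>
</svg>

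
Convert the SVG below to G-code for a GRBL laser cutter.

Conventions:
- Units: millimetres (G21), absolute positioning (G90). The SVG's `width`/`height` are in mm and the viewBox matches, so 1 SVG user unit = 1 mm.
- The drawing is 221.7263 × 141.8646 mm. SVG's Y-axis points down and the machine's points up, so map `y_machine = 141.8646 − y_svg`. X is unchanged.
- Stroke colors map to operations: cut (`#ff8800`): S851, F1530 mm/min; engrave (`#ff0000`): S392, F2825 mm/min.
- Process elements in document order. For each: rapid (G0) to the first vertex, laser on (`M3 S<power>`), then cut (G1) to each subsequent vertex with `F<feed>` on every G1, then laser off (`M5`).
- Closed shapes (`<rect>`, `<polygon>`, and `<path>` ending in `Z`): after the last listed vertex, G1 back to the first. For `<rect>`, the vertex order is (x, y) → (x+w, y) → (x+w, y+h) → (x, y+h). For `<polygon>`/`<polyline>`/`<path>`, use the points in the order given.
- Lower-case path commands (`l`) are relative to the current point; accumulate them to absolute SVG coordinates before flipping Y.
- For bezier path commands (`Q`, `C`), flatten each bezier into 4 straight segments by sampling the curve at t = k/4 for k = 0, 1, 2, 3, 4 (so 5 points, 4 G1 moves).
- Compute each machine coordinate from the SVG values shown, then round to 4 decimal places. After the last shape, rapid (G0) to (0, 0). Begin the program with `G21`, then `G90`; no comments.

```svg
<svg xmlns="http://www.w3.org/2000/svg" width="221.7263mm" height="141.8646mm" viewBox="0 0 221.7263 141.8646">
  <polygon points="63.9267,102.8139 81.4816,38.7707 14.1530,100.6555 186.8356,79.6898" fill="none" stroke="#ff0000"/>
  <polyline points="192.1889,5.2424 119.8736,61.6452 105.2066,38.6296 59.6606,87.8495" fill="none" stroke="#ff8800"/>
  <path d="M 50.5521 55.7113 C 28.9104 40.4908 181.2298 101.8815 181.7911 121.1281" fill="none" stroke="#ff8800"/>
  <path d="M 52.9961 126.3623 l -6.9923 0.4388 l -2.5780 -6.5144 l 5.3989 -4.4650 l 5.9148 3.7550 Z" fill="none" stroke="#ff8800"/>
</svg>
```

G21
G90
G0 X63.9267 Y39.0507
M3 S392
G1 X81.4816 Y103.0939 F2825
G1 X14.1530 Y41.2091 F2825
G1 X186.8356 Y62.1748 F2825
G1 X63.9267 Y39.0507 F2825
M5
G0 X192.1889 Y136.6222
M3 S851
G1 X119.8736 Y80.2194 F1530
G1 X105.2066 Y103.2350 F1530
G1 X59.6606 Y54.0151 F1530
M5
G0 X50.5521 Y86.1533
M3 S851
G1 X61.8492 Y85.0596 F1530
G1 X107.8455 Y66.3701 F1530
G1 X158.0048 Y41.2179 F1530
G1 X181.7911 Y20.7365 F1530
M5
G0 X52.9961 Y15.5023
M3 S851
G1 X46.0038 Y15.0635 F1530
G1 X43.4258 Y21.5779 F1530
G1 X48.8247 Y26.0429 F1530
G1 X54.7395 Y22.2879 F1530
G1 X52.9961 Y15.5023 F1530
M5
G0 X0.0000 Y0.0000

viewBox `0 0 221.7263 141.8646` with mm width/height → 1 unit = 1 mm. Flip: y_m = 141.8646 − y_svg.

**Shape 1** — `<polygon>` closed polygon, stroke `#ff0000` → engrave (S392, F2825). Machine vertices: (63.9267,39.0507) → (81.4816,103.0939) → (14.1530,41.2091) → (186.8356,62.1748) → (63.9267,39.0507). Closed: final G1 returns to the first vertex.

**Shape 2** — `<polyline>` open polyline, stroke `#ff8800` → cut (S851, F1530). Machine vertices: (192.1889,136.6222) → (119.8736,80.2194) → (105.2066,103.2350) → (59.6606,54.0151). Open path.

**Shape 3** — `<path>` cubic bezier, stroke `#ff8800` → cut (S851, F1530). Control points (SVG): P0=(50.5521,55.7113), P1=(28.9104,40.4908), P2=(181.2298,101.8815), P3=(181.7911,121.1281); sampled at t=k/4. Machine vertices: (50.5521,86.1533) → (61.8492,85.0596) → (107.8455,66.3701) → (158.0048,41.2179) → (181.7911,20.7365). Open path.

**Shape 4** — `<path>` regular polygon, stroke `#ff8800` → cut (S851, F1530). Machine vertices: (52.9961,15.5023) → (46.0038,15.0635) → (43.4258,21.5779) → (48.8247,26.0429) → (54.7395,22.2879) → (52.9961,15.5023). Closed: final G1 returns to the first vertex.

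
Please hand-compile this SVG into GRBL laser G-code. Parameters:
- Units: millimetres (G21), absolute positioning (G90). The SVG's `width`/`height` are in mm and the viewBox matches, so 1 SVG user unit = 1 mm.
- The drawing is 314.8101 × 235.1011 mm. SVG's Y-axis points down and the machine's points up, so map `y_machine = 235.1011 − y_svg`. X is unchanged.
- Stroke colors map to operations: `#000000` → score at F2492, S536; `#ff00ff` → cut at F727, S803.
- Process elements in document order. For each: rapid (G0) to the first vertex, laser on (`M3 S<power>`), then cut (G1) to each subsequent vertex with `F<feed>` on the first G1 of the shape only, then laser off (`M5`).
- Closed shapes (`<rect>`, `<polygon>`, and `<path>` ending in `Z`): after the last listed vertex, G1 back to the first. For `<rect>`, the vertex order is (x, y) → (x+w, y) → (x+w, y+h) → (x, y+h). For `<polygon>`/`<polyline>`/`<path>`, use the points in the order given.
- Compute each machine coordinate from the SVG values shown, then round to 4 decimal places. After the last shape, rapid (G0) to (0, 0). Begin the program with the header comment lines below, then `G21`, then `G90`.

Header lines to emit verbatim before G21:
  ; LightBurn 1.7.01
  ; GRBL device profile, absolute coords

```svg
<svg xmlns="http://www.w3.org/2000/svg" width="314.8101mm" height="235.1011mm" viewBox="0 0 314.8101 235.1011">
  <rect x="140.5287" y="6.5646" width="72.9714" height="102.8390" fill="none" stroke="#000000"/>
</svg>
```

Since the viewBox matches the mm dimensions, user units are millimetres directly. The only transform is the Y-flip y_m = 235.1011 − y_svg.

Shape 1 is a rectangle drawn with `<rect>`. Its stroke #000000 means score at S536, F2492. After flipping Y the toolpath is (140.5287,228.5365) → (213.5001,228.5365) → (213.5001,125.6975) → (140.5287,125.6975) → (140.5287,228.5365), returning to the start.

; LightBurn 1.7.01
; GRBL device profile, absolute coords
G21
G90
G0 X140.5287 Y228.5365
M3 S536
G1 X213.5001 Y228.5365 F2492
G1 X213.5001 Y125.6975
G1 X140.5287 Y125.6975
G1 X140.5287 Y228.5365
M5
G0 X0.0000 Y0.0000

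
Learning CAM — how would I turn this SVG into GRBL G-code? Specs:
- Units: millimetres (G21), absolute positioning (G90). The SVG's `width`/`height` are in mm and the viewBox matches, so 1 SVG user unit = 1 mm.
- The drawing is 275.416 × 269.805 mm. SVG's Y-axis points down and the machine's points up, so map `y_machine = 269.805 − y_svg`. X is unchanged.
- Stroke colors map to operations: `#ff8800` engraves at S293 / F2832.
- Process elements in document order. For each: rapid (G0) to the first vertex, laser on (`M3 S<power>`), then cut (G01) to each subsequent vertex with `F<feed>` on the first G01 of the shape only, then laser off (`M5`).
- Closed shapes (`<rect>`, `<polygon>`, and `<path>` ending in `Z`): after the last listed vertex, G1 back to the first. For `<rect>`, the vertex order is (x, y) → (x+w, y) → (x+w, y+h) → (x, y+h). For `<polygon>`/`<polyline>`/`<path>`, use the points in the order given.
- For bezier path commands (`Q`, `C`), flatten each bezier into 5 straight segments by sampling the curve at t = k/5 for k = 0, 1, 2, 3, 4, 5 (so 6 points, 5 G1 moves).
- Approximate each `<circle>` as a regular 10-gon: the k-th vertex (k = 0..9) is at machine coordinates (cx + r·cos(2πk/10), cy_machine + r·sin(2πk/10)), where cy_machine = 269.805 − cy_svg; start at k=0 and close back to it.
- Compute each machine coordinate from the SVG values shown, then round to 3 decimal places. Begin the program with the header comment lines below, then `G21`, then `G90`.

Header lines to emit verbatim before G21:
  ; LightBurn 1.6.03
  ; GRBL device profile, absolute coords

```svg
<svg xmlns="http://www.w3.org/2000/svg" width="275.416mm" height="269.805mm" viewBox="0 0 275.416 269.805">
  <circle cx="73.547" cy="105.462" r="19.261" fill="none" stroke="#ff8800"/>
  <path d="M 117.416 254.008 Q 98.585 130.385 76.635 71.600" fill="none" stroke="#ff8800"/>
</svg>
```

1 u = 1 mm; y_m = 269.805 − y.

[1] `<circle>` circle, #ff8800→engrave S293 F2832: (92.808,164.343) → (89.129,175.664) → (79.499,182.661) → (67.595,182.661) → (57.965,175.664) → (54.286,164.343) → (57.965,153.022) → (67.595,146.025) → (79.499,146.025) → (89.129,153.022) → (92.808,164.343) (closed)

[2] `<path>` quadratic bezier, #ff8800→engrave S293 F2832: (117.416,15.797) → (109.759,62.653) → (101.852,104.321) → (93.696,140.803) → (85.290,172.097) → (76.635,198.205)

; LightBurn 1.6.03
; GRBL device profile, absolute coords
G21
G90
G0 X92.808 Y164.343
M3 S293
G01 X89.129 Y175.664 F2832
G01 X79.499 Y182.661
G01 X67.595 Y182.661
G01 X57.965 Y175.664
G01 X54.286 Y164.343
G01 X57.965 Y153.022
G01 X67.595 Y146.025
G01 X79.499 Y146.025
G01 X89.129 Y153.022
G01 X92.808 Y164.343
M5
G0 X117.416 Y15.797
M3 S293
G01 X109.759 Y62.653 F2832
G01 X101.852 Y104.321
G01 X93.696 Y140.803
G01 X85.290 Y172.097
G01 X76.635 Y198.205
M5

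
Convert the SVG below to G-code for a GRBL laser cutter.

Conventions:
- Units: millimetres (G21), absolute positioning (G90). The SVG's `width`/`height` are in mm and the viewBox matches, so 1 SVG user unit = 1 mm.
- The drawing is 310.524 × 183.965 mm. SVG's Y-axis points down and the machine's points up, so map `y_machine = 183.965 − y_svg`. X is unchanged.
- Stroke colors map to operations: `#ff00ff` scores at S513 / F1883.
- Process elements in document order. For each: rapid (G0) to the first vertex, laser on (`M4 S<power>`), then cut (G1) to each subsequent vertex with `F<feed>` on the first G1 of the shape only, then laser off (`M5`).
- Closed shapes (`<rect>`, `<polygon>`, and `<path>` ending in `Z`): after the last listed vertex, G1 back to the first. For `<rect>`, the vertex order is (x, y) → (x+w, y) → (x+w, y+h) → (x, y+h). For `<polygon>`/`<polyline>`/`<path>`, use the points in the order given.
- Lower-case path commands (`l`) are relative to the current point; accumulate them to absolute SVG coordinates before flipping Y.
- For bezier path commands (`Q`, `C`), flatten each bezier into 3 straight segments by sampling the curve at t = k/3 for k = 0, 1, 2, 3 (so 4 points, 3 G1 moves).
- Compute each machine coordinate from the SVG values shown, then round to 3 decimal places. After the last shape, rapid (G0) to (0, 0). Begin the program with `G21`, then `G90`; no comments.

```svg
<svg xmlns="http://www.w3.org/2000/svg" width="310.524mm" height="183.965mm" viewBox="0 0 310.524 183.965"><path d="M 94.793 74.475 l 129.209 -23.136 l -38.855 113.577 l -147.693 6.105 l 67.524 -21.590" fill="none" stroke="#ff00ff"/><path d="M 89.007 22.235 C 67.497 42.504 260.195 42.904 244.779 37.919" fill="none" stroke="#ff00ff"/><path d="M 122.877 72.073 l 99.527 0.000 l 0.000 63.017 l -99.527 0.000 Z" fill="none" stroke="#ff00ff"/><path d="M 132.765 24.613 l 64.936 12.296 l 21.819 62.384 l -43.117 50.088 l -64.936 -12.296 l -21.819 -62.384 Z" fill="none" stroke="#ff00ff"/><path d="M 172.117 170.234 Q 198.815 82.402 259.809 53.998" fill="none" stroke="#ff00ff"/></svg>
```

G21
G90
G0 X94.793 Y109.490
M4 S513
G1 X224.002 Y132.626 F1883
G1 X185.147 Y19.049
G1 X37.454 Y12.944
G1 X104.978 Y34.534
M5
G0 X89.007 Y161.730
M4 S513
G1 X123.258 Y147.548 F1883
G1 X206.465 Y143.392
G1 X244.779 Y146.046
M5
G0 X122.877 Y111.892
M4 S513
G1 X222.404 Y111.892 F1883
G1 X222.404 Y48.875
G1 X122.877 Y48.875
G1 X122.877 Y111.892
M5
G0 X132.765 Y159.352
M4 S513
G1 X197.701 Y147.056 F1883
G1 X219.520 Y84.672
G1 X176.403 Y34.584
G1 X111.467 Y46.880
G1 X89.648 Y109.264
G1 X132.765 Y159.352
M5
G0 X172.117 Y13.731
M4 S513
G1 X193.726 Y65.683 F1883
G1 X222.957 Y104.428
G1 X259.809 Y129.967
M5
G0 X0.000 Y0.000

viewBox `0 0 310.524 183.965` with mm width/height → 1 unit = 1 mm. Flip: y_m = 183.965 − y_svg.

**Shape 1** — `<path>` open polyline, stroke `#ff00ff` → score (S513, F1883). Machine vertices: (94.793,109.490) → (224.002,132.626) → (185.147,19.049) → (37.454,12.944) → (104.978,34.534). Open path.

**Shape 2** — `<path>` cubic bezier, stroke `#ff00ff` → score (S513, F1883). Control points (SVG): P0=(89.007,22.235), P1=(67.497,42.504), P2=(260.195,42.904), P3=(244.779,37.919); sampled at t=k/3. Machine vertices: (89.007,161.730) → (123.258,147.548) → (206.465,143.392) → (244.779,146.046). Open path.

**Shape 3** — `<path>` rectangle, stroke `#ff00ff` → score (S513, F1883). Machine vertices: (122.877,111.892) → (222.404,111.892) → (222.404,48.875) → (122.877,48.875) → (122.877,111.892). Closed: final G1 returns to the first vertex.

**Shape 4** — `<path>` regular polygon, stroke `#ff00ff` → score (S513, F1883). Machine vertices: (132.765,159.352) → (197.701,147.056) → (219.520,84.672) → (176.403,34.584) → (111.467,46.880) → (89.648,109.264) → (132.765,159.352). Closed: final G1 returns to the first vertex.

**Shape 5** — `<path>` quadratic bezier, stroke `#ff00ff` → score (S513, F1883). Control points (SVG): P0=(172.117,170.234), P1=(198.815,82.402), P2=(259.809,53.998); sampled at t=k/3. Machine vertices: (172.117,13.731) → (193.726,65.683) → (222.957,104.428) → (259.809,129.967). Open path.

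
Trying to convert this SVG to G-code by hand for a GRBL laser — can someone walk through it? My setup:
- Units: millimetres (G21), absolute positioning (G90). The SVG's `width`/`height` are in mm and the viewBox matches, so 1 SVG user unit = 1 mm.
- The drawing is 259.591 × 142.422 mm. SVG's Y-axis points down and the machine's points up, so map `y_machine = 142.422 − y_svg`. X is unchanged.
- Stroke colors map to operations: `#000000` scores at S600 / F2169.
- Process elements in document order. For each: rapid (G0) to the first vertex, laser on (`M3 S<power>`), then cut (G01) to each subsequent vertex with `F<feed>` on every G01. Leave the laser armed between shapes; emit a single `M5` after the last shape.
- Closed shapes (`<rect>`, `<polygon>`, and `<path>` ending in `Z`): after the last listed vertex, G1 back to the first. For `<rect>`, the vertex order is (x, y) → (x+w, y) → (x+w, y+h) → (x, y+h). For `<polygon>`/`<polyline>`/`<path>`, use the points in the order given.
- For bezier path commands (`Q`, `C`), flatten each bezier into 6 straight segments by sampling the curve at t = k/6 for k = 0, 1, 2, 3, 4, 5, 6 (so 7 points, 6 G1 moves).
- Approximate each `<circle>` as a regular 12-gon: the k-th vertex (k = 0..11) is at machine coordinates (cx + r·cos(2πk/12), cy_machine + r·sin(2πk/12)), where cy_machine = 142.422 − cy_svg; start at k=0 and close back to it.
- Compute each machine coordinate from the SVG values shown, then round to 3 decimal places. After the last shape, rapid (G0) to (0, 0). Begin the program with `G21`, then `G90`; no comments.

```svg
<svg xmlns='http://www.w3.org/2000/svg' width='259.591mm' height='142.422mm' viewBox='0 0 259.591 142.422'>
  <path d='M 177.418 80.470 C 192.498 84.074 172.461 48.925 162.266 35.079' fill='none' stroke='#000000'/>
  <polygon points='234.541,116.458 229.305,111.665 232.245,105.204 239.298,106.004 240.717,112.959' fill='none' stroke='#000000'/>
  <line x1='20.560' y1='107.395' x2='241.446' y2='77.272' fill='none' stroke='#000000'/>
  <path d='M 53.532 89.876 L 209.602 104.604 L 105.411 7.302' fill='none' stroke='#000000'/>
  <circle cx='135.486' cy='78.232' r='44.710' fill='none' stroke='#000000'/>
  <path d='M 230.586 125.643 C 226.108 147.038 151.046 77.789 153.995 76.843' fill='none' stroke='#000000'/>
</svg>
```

1 u = 1 mm; y_m = 142.422 − y.

[1] `<path>` cubic bezier, #000000→score S600 F2169: (177.418,61.952) → (182.240,63.101) → (182.457,69.041) → (179.320,78.104) → (174.077,88.620) → (167.976,98.923) → (162.266,107.343)

[2] `<polygon>` regular polygon, #000000→score S600 F2169: (234.541,25.964) → (229.305,30.757) → (232.245,37.218) → (239.298,36.418) → (240.717,29.463) → (234.541,25.964) (closed)

[3] `<line>` line segment, #000000→score S600 F2169: (20.560,35.027) → (241.446,65.150)

[4] `<path>` open polyline, #000000→score S600 F2169: (53.532,52.546) → (209.602,37.818) → (105.411,135.120)

[5] `<circle>` circle, #000000→score S600 F2169: (180.196,64.190) → (174.206,86.545) → (157.841,102.910) → (135.486,108.900) → (113.131,102.910) → (96.766,86.545) → (90.776,64.190) → (96.766,41.835) → (113.131,25.470) → (135.486,19.480) → (157.841,25.470) → (174.206,41.835) → (180.196,64.190) (closed)

[6] `<path>` cubic bezier, #000000→score S600 F2169: (230.586,16.779) → (223.153,12.899) → (208.084,19.712) → (189.505,32.801) → (171.546,47.752) → (158.333,60.150) → (153.995,65.579)

G21
G90
G0 X177.418 Y61.952
M3 S600
G01 X182.240 Y63.101 F2169
G01 X182.457 Y69.041 F2169
G01 X179.320 Y78.104 F2169
G01 X174.077 Y88.620 F2169
G01 X167.976 Y98.923 F2169
G01 X162.266 Y107.343 F2169
G0 X234.541 Y25.964
M3 S600
G01 X229.305 Y30.757 F2169
G01 X232.245 Y37.218 F2169
G01 X239.298 Y36.418 F2169
G01 X240.717 Y29.463 F2169
G01 X234.541 Y25.964 F2169
G0 X20.560 Y35.027
M3 S600
G01 X241.446 Y65.150 F2169
G0 X53.532 Y52.546
M3 S600
G01 X209.602 Y37.818 F2169
G01 X105.411 Y135.120 F2169
G0 X180.196 Y64.190
M3 S600
G01 X174.206 Y86.545 F2169
G01 X157.841 Y102.910 F2169
G01 X135.486 Y108.900 F2169
G01 X113.131 Y102.910 F2169
G01 X96.766 Y86.545 F2169
G01 X90.776 Y64.190 F2169
G01 X96.766 Y41.835 F2169
G01 X113.131 Y25.470 F2169
G01 X135.486 Y19.480 F2169
G01 X157.841 Y25.470 F2169
G01 X174.206 Y41.835 F2169
G01 X180.196 Y64.190 F2169
G0 X230.586 Y16.779
M3 S600
G01 X223.153 Y12.899 F2169
G01 X208.084 Y19.712 F2169
G01 X189.505 Y32.801 F2169
G01 X171.546 Y47.752 F2169
G01 X158.333 Y60.150 F2169
G01 X153.995 Y65.579 F2169
M5
G0 X0.000 Y0.000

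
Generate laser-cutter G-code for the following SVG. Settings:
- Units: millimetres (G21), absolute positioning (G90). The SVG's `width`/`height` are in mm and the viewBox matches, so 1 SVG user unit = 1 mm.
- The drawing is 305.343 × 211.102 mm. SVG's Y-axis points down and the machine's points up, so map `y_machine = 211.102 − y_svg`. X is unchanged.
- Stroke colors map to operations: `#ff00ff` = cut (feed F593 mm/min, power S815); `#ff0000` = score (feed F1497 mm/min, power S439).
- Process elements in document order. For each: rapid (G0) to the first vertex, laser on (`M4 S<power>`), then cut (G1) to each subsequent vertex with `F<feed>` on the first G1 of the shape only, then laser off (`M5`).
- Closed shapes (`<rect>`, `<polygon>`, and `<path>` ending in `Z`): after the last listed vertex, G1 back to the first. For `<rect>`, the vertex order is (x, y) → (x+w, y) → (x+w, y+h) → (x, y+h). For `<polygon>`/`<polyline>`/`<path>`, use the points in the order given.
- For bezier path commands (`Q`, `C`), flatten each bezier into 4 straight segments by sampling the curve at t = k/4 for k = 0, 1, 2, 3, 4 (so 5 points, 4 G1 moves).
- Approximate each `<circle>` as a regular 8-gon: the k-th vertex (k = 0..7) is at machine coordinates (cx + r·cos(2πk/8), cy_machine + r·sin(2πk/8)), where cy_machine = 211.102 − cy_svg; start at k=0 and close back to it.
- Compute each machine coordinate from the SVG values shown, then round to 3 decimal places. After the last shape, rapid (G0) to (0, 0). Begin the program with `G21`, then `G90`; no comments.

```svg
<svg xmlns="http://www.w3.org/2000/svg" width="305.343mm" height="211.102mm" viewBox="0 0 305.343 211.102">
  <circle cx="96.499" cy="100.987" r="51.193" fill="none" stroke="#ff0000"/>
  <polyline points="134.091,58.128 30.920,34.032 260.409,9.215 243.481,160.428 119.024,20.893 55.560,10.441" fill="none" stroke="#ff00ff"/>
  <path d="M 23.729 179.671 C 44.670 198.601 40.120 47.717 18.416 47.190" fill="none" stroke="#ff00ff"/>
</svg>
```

G21
G90
G0 X147.692 Y110.115
M4 S439
G1 X132.698 Y146.314 F1497
G1 X96.499 Y161.308
G1 X60.300 Y146.314
G1 X45.306 Y110.115
G1 X60.300 Y73.916
G1 X96.499 Y58.922
G1 X132.698 Y73.916
G1 X147.692 Y110.115
M5
G0 X134.091 Y152.974
M4 S815
G1 X30.920 Y177.070 F593
G1 X260.409 Y201.887
G1 X243.481 Y50.674
G1 X119.024 Y190.209
G1 X55.560 Y200.661
M5
G0 X23.729 Y31.431
M4 S815
G1 X34.785 Y44.071 F593
G1 X37.064 Y90.375
G1 X31.347 Y140.327
G1 X18.416 Y163.912
M5
G0 X0.000 Y0.000

Since the viewBox matches the mm dimensions, user units are millimetres directly. The only transform is the Y-flip y_m = 211.102 − y_svg.

Shape 1 is a circle drawn with `<circle>`. Its stroke #ff0000 means score at S439, F1497. After flipping Y the toolpath is (147.692,110.115) → (132.698,146.314) → (96.499,161.308) → (60.300,146.314) → (45.306,110.115) → (60.300,73.916) → (96.499,58.922) → (132.698,73.916) → (147.692,110.115), returning to the start.

Shape 2 is a open polyline drawn with `<polyline>`. Its stroke #ff00ff means cut at S815, F593. After flipping Y the toolpath is (134.091,152.974) → (30.920,177.070) → (260.409,201.887) → (243.481,50.674) → (119.024,190.209) → (55.560,200.661).

Shape 3 is a cubic bezier drawn with `<path>`. Its stroke #ff00ff means cut at S815, F593. After flipping Y the toolpath is (23.729,31.431) → (34.785,44.071) → (37.064,90.375) → (31.347,140.327) → (18.416,163.912).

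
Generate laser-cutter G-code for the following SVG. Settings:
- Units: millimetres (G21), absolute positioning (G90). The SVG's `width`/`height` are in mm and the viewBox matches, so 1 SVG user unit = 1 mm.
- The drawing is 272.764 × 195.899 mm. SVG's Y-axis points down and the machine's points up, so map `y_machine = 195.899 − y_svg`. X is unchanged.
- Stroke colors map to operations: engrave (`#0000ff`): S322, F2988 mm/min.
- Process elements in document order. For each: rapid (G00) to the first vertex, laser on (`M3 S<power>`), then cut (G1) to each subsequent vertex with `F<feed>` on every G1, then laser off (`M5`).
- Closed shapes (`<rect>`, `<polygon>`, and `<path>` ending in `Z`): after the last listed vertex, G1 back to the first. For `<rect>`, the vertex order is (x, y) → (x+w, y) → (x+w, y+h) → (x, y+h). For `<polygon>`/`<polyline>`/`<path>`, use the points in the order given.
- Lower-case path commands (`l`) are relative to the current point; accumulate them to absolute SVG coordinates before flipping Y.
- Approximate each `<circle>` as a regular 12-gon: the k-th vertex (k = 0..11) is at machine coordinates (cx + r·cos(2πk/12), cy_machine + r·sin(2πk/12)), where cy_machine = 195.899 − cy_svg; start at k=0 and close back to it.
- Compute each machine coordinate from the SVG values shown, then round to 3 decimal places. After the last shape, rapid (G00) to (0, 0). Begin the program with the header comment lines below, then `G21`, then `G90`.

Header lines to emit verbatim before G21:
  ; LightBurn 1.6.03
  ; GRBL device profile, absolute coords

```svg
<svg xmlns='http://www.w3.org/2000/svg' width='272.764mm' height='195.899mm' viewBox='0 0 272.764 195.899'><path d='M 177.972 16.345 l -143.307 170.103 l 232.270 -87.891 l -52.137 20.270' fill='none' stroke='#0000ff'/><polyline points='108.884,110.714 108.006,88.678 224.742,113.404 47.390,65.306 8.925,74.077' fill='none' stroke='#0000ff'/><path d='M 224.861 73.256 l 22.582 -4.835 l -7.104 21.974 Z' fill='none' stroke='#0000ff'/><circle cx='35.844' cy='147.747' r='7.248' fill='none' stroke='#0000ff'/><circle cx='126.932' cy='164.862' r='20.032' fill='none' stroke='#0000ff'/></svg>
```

; LightBurn 1.6.03
; GRBL device profile, absolute coords
G21
G90
G00 X177.972 Y179.554
M3 S322
G1 X34.665 Y9.451 F2988
G1 X266.935 Y97.342 F2988
G1 X214.798 Y77.072 F2988
M5
G00 X108.884 Y85.185
M3 S322
G1 X108.006 Y107.221 F2988
G1 X224.742 Y82.495 F2988
G1 X47.390 Y130.593 F2988
G1 X8.925 Y121.822 F2988
M5
G00 X224.861 Y122.643
M3 S322
G1 X247.443 Y127.478 F2988
G1 X240.339 Y105.504 F2988
G1 X224.861 Y122.643 F2988
M5
G00 X43.092 Y48.152
M3 S322
G1 X42.121 Y51.776 F2988
G1 X39.468 Y54.429 F2988
G1 X35.844 Y55.400 F2988
G1 X32.220 Y54.429 F2988
G1 X29.567 Y51.776 F2988
G1 X28.596 Y48.152 F2988
G1 X29.567 Y44.528 F2988
G1 X32.220 Y41.875 F2988
G1 X35.844 Y40.904 F2988
G1 X39.468 Y41.875 F2988
G1 X42.121 Y44.528 F2988
G1 X43.092 Y48.152 F2988
M5
G00 X146.964 Y31.037
M3 S322
G1 X144.280 Y41.053 F2988
G1 X136.948 Y48.385 F2988
G1 X126.932 Y51.069 F2988
G1 X116.916 Y48.385 F2988
G1 X109.584 Y41.053 F2988
G1 X106.900 Y31.037 F2988
G1 X109.584 Y21.021 F2988
G1 X116.916 Y13.689 F2988
G1 X126.932 Y11.005 F2988
G1 X136.948 Y13.689 F2988
G1 X144.280 Y21.021 F2988
G1 X146.964 Y31.037 F2988
M5
G00 X0.000 Y0.000

viewBox `0 0 272.764 195.899` with mm width/height → 1 unit = 1 mm. Flip: y_m = 195.899 − y_svg.

**Shape 1** — `<path>` open polyline, stroke `#0000ff` → engrave (S322, F2988). Machine vertices: (177.972,179.554) → (34.665,9.451) → (266.935,97.342) → (214.798,77.072). Open path.

**Shape 2** — `<polyline>` open polyline, stroke `#0000ff` → engrave (S322, F2988). Machine vertices: (108.884,85.185) → (108.006,107.221) → (224.742,82.495) → (47.390,130.593) → (8.925,121.822). Open path.

**Shape 3** — `<path>` regular polygon, stroke `#0000ff` → engrave (S322, F2988). Machine vertices: (224.861,122.643) → (247.443,127.478) → (240.339,105.504) → (224.861,122.643). Closed: final G1 returns to the first vertex.

**Shape 4** — `<circle>` circle, stroke `#0000ff` → engrave (S322, F2988). Machine vertices: (43.092,48.152) → (42.121,51.776) → (39.468,54.429) → (35.844,55.400) → (32.220,54.429) → (29.567,51.776) → (28.596,48.152) → (29.567,44.528) → (32.220,41.875) → (35.844,40.904) → (39.468,41.875) → (42.121,44.528) → (43.092,48.152). Closed: final G1 returns to the first vertex.

**Shape 5** — `<circle>` circle, stroke `#0000ff` → engrave (S322, F2988). Machine vertices: (146.964,31.037) → (144.280,41.053) → (136.948,48.385) → (126.932,51.069) → (116.916,48.385) → (109.584,41.053) → (106.900,31.037) → (109.584,21.021) → (116.916,13.689) → (126.932,11.005) → (136.948,13.689) → (144.280,21.021) → (146.964,31.037). Closed: final G1 returns to the first vertex.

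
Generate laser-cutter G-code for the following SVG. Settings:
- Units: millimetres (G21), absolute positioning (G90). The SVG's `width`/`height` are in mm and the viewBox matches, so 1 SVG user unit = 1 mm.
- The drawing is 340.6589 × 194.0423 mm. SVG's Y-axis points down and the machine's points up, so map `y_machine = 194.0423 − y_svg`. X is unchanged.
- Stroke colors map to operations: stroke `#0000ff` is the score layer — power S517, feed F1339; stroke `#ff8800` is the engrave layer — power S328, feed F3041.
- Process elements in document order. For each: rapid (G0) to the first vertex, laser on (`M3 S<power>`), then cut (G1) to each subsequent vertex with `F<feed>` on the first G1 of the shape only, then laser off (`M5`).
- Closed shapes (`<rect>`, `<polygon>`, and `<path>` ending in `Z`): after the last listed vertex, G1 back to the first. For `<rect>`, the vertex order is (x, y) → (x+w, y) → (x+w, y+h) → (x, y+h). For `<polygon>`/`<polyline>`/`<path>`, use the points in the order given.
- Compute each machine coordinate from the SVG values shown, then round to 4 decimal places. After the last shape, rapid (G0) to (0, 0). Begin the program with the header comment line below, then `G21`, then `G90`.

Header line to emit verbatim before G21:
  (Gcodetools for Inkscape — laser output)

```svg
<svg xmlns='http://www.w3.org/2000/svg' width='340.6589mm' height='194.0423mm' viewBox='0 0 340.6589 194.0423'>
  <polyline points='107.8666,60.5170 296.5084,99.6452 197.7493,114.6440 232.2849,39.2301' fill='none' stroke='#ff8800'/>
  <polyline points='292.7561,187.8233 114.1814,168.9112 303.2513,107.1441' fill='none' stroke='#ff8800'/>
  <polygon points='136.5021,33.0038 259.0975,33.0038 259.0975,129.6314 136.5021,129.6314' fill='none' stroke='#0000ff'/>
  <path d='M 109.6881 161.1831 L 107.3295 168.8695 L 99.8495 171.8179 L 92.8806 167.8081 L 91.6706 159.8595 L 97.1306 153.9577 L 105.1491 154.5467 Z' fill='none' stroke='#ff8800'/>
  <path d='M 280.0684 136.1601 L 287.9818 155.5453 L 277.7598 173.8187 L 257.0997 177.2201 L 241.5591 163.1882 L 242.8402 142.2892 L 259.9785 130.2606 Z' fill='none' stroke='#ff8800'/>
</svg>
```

Since the viewBox matches the mm dimensions, user units are millimetres directly. The only transform is the Y-flip y_m = 194.0423 − y_svg.

Shape 1 is a open polyline drawn with `<polyline>`. Its stroke #ff8800 means engrave at S328, F3041. After flipping Y the toolpath is (107.8666,133.5253) → (296.5084,94.3971) → (197.7493,79.3983) → (232.2849,154.8122).

Shape 2 is a open polyline drawn with `<polyline>`. Its stroke #ff8800 means engrave at S328, F3041. After flipping Y the toolpath is (292.7561,6.2190) → (114.1814,25.1311) → (303.2513,86.8982).

Shape 3 is a rectangle drawn with `<polygon>`. Its stroke #0000ff means score at S517, F1339. After flipping Y the toolpath is (136.5021,161.0385) → (259.0975,161.0385) → (259.0975,64.4109) → (136.5021,64.4109) → (136.5021,161.0385), returning to the start.

Shape 4 is a regular polygon drawn with `<path>`. Its stroke #ff8800 means engrave at S328, F3041. After flipping Y the toolpath is (109.6881,32.8592) → (107.3295,25.1728) → (99.8495,22.2244) → (92.8806,26.2342) → (91.6706,34.1828) → (97.1306,40.0846) → (105.1491,39.4956) → (109.6881,32.8592), returning to the start.

Shape 5 is a regular polygon drawn with `<path>`. Its stroke #ff8800 means engrave at S328, F3041. After flipping Y the toolpath is (280.0684,57.8822) → (287.9818,38.4970) → (277.7598,20.2236) → (257.0997,16.8222) → (241.5591,30.8541) → (242.8402,51.7531) → (259.9785,63.7817) → (280.0684,57.8822), returning to the start.

(Gcodetools for Inkscape — laser output)
G21
G90
G0 X107.8666 Y133.5253
M3 S328
G1 X296.5084 Y94.3971 F3041
G1 X197.7493 Y79.3983
G1 X232.2849 Y154.8122
M5
G0 X292.7561 Y6.2190
M3 S328
G1 X114.1814 Y25.1311 F3041
G1 X303.2513 Y86.8982
M5
G0 X136.5021 Y161.0385
M3 S517
G1 X259.0975 Y161.0385 F1339
G1 X259.0975 Y64.4109
G1 X136.5021 Y64.4109
G1 X136.5021 Y161.0385
M5
G0 X109.6881 Y32.8592
M3 S328
G1 X107.3295 Y25.1728 F3041
G1 X99.8495 Y22.2244
G1 X92.8806 Y26.2342
G1 X91.6706 Y34.1828
G1 X97.1306 Y40.0846
G1 X105.1491 Y39.4956
G1 X109.6881 Y32.8592
M5
G0 X280.0684 Y57.8822
M3 S328
G1 X287.9818 Y38.4970 F3041
G1 X277.7598 Y20.2236
G1 X257.0997 Y16.8222
G1 X241.5591 Y30.8541
G1 X242.8402 Y51.7531
G1 X259.9785 Y63.7817
G1 X280.0684 Y57.8822
M5
G0 X0.0000 Y0.0000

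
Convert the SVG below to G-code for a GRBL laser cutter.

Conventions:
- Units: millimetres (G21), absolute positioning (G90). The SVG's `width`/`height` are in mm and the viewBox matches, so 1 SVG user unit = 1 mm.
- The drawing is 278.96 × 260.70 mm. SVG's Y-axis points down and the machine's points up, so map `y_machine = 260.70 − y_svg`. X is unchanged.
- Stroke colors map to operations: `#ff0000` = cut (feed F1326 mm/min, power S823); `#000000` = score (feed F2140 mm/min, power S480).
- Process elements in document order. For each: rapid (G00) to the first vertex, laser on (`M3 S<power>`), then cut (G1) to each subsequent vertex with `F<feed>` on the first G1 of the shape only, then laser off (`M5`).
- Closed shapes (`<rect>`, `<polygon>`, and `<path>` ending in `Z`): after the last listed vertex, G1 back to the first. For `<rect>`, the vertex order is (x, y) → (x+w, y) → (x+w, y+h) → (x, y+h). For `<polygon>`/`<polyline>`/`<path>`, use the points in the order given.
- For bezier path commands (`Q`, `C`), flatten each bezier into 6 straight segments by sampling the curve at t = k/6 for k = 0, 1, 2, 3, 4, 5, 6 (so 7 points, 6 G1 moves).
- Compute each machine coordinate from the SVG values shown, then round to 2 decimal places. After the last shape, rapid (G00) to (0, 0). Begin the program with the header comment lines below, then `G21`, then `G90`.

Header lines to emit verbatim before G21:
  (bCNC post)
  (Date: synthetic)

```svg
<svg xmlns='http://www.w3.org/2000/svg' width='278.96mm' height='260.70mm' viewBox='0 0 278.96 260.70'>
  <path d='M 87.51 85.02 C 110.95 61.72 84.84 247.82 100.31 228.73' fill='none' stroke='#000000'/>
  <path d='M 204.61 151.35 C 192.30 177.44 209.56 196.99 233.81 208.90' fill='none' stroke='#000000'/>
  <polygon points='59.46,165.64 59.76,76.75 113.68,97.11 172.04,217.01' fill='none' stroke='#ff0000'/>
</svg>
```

(bCNC post)
(Date: synthetic)
G21
G90
G00 X87.51 Y175.68
M3 S480
G1 X95.52 Y171.80 F2140
G1 X97.81 Y144.54
G1 X96.90 Y105.40
G1 X95.32 Y65.92
G1 X95.62 Y37.60
G1 X100.31 Y31.97
M5
G00 X204.61 Y109.35
M3 S480
G1 X200.81 Y96.86 F2140
G1 X201.32 Y85.48
G1 X205.50 Y75.26
G1 X212.73 Y66.22
G1 X222.37 Y58.39
G1 X233.81 Y51.80
M5
G00 X59.46 Y95.06
M3 S823
G1 X59.76 Y183.95 F1326
G1 X113.68 Y163.59
G1 X172.04 Y43.69
G1 X59.46 Y95.06
M5
G00 X0.00 Y0.00

Since the viewBox matches the mm dimensions, user units are millimetres directly. The only transform is the Y-flip y_m = 260.70 − y_svg.

Shape 1 is a cubic bezier drawn with `<path>`. Its stroke #000000 means score at S480, F2140. After flipping Y the toolpath is (87.51,175.68) → (95.52,171.80) → (97.81,144.54) → (96.90,105.40) → (95.32,65.92) → (95.62,37.60) → (100.31,31.97).

Shape 2 is a cubic bezier drawn with `<path>`. Its stroke #000000 means score at S480, F2140. After flipping Y the toolpath is (204.61,109.35) → (200.81,96.86) → (201.32,85.48) → (205.50,75.26) → (212.73,66.22) → (222.37,58.39) → (233.81,51.80).

Shape 3 is a closed polygon drawn with `<polygon>`. Its stroke #ff0000 means cut at S823, F1326. After flipping Y the toolpath is (59.46,95.06) → (59.76,183.95) → (113.68,163.59) → (172.04,43.69) → (59.46,95.06), returning to the start.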